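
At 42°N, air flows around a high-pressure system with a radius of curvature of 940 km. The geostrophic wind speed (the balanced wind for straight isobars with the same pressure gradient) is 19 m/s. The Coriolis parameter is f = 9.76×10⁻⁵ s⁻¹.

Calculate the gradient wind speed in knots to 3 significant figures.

52.2 knots

Around a high, pressure-gradient force acts outward with centrifugal, so Coriolis balances both:
fV = (1/ρ)|∂P/∂n| + V²/R  →  V² − fR·V + fR·V_g = 0
With fR = 9.76×10⁻⁵ × 940×10³ m = 91.7 m/s:
V = [fR − √((fR)² − 4 fR V_g)]/2 = [91.7 − √(91.7² − 4×91.7×19)]/2 = 26.9 m/s
Supergeostrophic (V > V_g = 19 m/s), as expected around a high.
Converting: 26.9 m/s × 1.944 = 52.2 knots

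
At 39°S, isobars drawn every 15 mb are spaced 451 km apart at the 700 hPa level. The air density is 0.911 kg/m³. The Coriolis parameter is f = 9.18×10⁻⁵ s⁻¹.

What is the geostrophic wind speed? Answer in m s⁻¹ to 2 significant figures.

Pressure gradient: |∂P/∂n| = 1500 Pa / 451000 m = 3.33×10⁻³ Pa/m
Geostrophic balance (pressure-gradient force = Coriolis force):
V_g = (1/(fρ)) |∂P/∂n| = 3.33×10⁻³ / (9.18×10⁻⁵ × 0.911) = 39.8 m/s

40 m s⁻¹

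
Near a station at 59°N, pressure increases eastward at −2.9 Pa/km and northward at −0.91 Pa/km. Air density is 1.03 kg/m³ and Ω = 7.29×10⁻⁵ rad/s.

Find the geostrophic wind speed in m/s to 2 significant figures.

24 m/s

Coriolis parameter at 59°N:
f = 2Ω sin φ = 2 × 7.29×10⁻⁵ × sin 59° = 1.25×10⁻⁴ s⁻¹
Component geostrophic relations (x east, y north):
u_g = −(1/(fρ)) ∂P/∂y,  v_g = (1/(fρ)) ∂P/∂x
u_g = −(−0.91×10⁻³)/(1.25×10⁻⁴ × 1.03) = 7.07 m/s;  v_g = (−2.9×10⁻³)/(1.25×10⁻⁴ × 1.03) = −22.5 m/s
|V_g| = √(u_g² + v_g²) = 23.6 m/s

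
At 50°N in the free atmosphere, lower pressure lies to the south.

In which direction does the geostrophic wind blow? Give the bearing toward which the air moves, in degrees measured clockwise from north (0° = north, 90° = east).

The pressure-gradient force points toward the south (bearing 180°).
Geostrophic balance: in the Northern Hemisphere the Coriolis force deflects motion to the right, so the geostrophic wind blows 90° to the right of the pressure-gradient force (low pressure on the left).
Rotating 180° by 90° clockwise gives 270° — the wind blows toward the west.

270°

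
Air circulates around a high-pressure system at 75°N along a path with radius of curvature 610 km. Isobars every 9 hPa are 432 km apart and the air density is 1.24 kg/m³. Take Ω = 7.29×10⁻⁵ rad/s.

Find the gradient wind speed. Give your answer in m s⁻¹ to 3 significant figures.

14.3 m s⁻¹

Coriolis parameter at 75°N:
f = 2Ω sin φ = 2 × 7.29×10⁻⁵ × sin 75° = 1.41×10⁻⁴ s⁻¹
Pressure gradient: |∂P/∂n| = 900 Pa / 432000 m = 2.08×10⁻³ Pa/m
Geostrophic speed: V_g = |∂P/∂n|/(fρ) = 2.08×10⁻³/(1.41×10⁻⁴ × 1.24) = 11.9 m/s
Around a high, pressure-gradient force acts outward with centrifugal, so Coriolis balances both:
fV = (1/ρ)|∂P/∂n| + V²/R  →  V² − fR·V + fR·V_g = 0
With fR = 1.41×10⁻⁴ × 610×10³ m = 85.9 m/s:
V = [fR − √((fR)² − 4 fR V_g)]/2 = [85.9 − √(85.9² − 4×85.9×11.9)]/2 = 14.3 m/s
Supergeostrophic (V > V_g = 11.9 m/s), as expected around a high.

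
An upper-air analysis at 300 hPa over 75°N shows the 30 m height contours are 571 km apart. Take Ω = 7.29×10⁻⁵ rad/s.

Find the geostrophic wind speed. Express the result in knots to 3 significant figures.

Coriolis parameter at 75°N:
f = 2Ω sin φ = 2 × 7.29×10⁻⁵ × sin 75° = 1.41×10⁻⁴ s⁻¹
Height gradient: |∂Z/∂n| = 30 m / 571000 m = 5.25×10⁻⁵
On a pressure surface, geostrophic balance gives V_g = (g/f)|∂Z/∂n|:
V_g = 9.81 × 5.25×10⁻⁵ / 1.41×10⁻⁴ = 3.66 m/s
Converting: 3.66 m/s × 1.944 = 7.11 knots

7.11 knots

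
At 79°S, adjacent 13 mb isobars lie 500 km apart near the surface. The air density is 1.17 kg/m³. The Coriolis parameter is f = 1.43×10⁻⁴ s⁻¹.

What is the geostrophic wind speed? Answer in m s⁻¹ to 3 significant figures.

15.5 m s⁻¹

Pressure gradient: |∂P/∂n| = 1300 Pa / 500000 m = 2.60×10⁻³ Pa/m
Geostrophic balance (pressure-gradient force = Coriolis force):
V_g = (1/(fρ)) |∂P/∂n| = 2.60×10⁻³ / (1.43×10⁻⁴ × 1.17) = 15.5 m/s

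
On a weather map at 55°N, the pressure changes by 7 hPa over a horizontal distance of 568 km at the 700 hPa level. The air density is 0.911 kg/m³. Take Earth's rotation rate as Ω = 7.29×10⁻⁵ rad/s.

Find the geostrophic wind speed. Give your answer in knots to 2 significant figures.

22 knots

Coriolis parameter at 55°N:
f = 2Ω sin φ = 2 × 7.29×10⁻⁵ × sin 55° = 1.19×10⁻⁴ s⁻¹
Pressure gradient: |∂P/∂n| = 700 Pa / 568000 m = 1.23×10⁻³ Pa/m
Geostrophic balance (pressure-gradient force = Coriolis force):
V_g = (1/(fρ)) |∂P/∂n| = 1.23×10⁻³ / (1.19×10⁻⁴ × 0.911) = 11.3 m/s
Converting: 11.3 m/s × 1.944 = 22 knots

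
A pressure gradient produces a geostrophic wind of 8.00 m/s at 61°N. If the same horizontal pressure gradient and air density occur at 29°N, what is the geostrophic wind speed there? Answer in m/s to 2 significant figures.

14 m/s

With the same pressure gradient and density, V_g ∝ 1/f ∝ 1/sin φ.
V₂ = V₁ · sin φ₁ / sin φ₂ = 8.00 × sin 61° / sin 29°
V₂ = 8.00 × 0.8746/0.4848 = 14 m/s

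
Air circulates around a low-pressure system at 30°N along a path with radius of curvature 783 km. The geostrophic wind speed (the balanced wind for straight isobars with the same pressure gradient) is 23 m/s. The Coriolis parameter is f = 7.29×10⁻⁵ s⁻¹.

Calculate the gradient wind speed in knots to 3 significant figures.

Around a low, centrifugal force acts outward with Coriolis, so pressure-gradient force balances both:
(1/ρ)|∂P/∂n| = fV + V²/R  →  V² + fR·V − fR·V_g = 0
With fR = 7.29×10⁻⁵ × 783×10³ m = 57.1 m/s:
V = [−fR + √((fR)² + 4 fR V_g)]/2 = [−57.1 + √(57.1² + 4×57.1×23)]/2 = 17.6 m/s
Subgeostrophic (V < V_g = 23 m/s), as expected around a low.
Converting: 17.6 m/s × 1.944 = 34.2 knots

34.2 knots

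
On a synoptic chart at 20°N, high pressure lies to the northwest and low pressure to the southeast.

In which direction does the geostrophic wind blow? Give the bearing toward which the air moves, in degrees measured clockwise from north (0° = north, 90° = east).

225°

The pressure-gradient force points toward the southeast (bearing 135°).
Geostrophic balance: in the Northern Hemisphere the Coriolis force deflects motion to the right, so the geostrophic wind blows 90° to the right of the pressure-gradient force (low pressure on the left).
Rotating 135° by 90° clockwise gives 225° — the wind blows toward the southwest.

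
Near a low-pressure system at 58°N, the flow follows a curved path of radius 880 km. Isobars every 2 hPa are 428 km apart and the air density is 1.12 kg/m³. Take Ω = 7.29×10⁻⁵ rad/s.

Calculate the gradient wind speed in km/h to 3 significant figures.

Coriolis parameter at 58°N:
f = 2Ω sin φ = 2 × 7.29×10⁻⁵ × sin 58° = 1.24×10⁻⁴ s⁻¹
Pressure gradient: |∂P/∂n| = 200 Pa / 428000 m = 4.67×10⁻⁴ Pa/m
Geostrophic speed: V_g = |∂P/∂n|/(fρ) = 4.67×10⁻⁴/(1.24×10⁻⁴ × 1.12) = 3.37 m/s
Around a low, centrifugal force acts outward with Coriolis, so pressure-gradient force balances both:
(1/ρ)|∂P/∂n| = fV + V²/R  →  V² + fR·V − fR·V_g = 0
With fR = 1.24×10⁻⁴ × 880×10³ m = 109 m/s:
V = [−fR + √((fR)² + 4 fR V_g)]/2 = [−109 + √(109² + 4×109×3.37)]/2 = 3.28 m/s
Subgeostrophic (V < V_g = 3.37 m/s), as expected around a low.
Converting: 3.28 m/s × 3.6 = 11.8 km/h

11.8 km/h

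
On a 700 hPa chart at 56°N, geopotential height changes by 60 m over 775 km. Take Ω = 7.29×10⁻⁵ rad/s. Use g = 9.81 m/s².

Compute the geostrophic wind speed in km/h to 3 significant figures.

Coriolis parameter at 56°N:
f = 2Ω sin φ = 2 × 7.29×10⁻⁵ × sin 56° = 1.21×10⁻⁴ s⁻¹
Height gradient: |∂Z/∂n| = 60 m / 775000 m = 7.74×10⁻⁵
On a pressure surface, geostrophic balance gives V_g = (g/f)|∂Z/∂n|:
V_g = 9.81 × 7.74×10⁻⁵ / 1.21×10⁻⁴ = 6.28 m/s
Converting: 6.28 m/s × 3.6 = 22.6 km/h

22.6 km/h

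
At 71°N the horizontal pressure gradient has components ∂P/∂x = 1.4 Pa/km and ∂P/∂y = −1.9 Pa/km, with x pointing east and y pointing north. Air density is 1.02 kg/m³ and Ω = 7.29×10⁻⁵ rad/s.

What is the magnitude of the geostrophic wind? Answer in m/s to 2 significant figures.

Coriolis parameter at 71°N:
f = 2Ω sin φ = 2 × 7.29×10⁻⁵ × sin 71° = 1.38×10⁻⁴ s⁻¹
Component geostrophic relations (x east, y north):
u_g = −(1/(fρ)) ∂P/∂y,  v_g = (1/(fρ)) ∂P/∂x
u_g = −(−1.9×10⁻³)/(1.38×10⁻⁴ × 1.02) = 13.5 m/s;  v_g = (1.4×10⁻³)/(1.38×10⁻⁴ × 1.02) = 9.96 m/s
|V_g| = √(u_g² + v_g²) = 16.8 m/s

17 m/s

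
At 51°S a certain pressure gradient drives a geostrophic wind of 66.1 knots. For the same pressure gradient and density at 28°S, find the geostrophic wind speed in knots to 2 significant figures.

110 knots

With the same pressure gradient and density, V_g ∝ 1/f ∝ 1/sin φ.
V₂ = V₁ · sin φ₁ / sin φ₂ = 66.1 × sin 51° / sin 28°
V₂ = 66.1 × 0.7771/0.4695 = 110 knots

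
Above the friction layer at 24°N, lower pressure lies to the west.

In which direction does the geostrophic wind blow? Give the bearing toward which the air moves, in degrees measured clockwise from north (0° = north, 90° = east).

The pressure-gradient force points toward the west (bearing 270°).
Geostrophic balance: in the Northern Hemisphere the Coriolis force deflects motion to the right, so the geostrophic wind blows 90° to the right of the pressure-gradient force (low pressure on the left).
Rotating 270° by 90° clockwise gives 000° — the wind blows toward the north.

000°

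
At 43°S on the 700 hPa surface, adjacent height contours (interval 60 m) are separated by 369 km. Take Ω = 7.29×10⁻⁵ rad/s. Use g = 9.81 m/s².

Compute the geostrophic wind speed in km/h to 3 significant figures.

Coriolis parameter at 43°S:
f = 2Ω sin φ = 2 × 7.29×10⁻⁵ × sin 43° = 9.94×10⁻⁵ s⁻¹
Height gradient: |∂Z/∂n| = 60 m / 369000 m = 1.63×10⁻⁴
On a pressure surface, geostrophic balance gives V_g = (g/f)|∂Z/∂n|:
V_g = 9.81 × 1.63×10⁻⁴ / 9.94×10⁻⁵ = 16.0 m/s
Converting: 16.0 m/s × 3.6 = 57.8 km/h

57.8 km/h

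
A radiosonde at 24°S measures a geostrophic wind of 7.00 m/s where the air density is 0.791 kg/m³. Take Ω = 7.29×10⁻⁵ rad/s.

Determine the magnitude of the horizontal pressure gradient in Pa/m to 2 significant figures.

3.3×10⁻⁴ Pa/m

Coriolis parameter at 24°S:
f = 2Ω sin φ = 2 × 7.29×10⁻⁵ × sin 24° = 5.93×10⁻⁵ s⁻¹
Geostrophic balance rearranged: |∂P/∂n| = f ρ V_g
|∂P/∂n| = 5.93×10⁻⁵ × 0.791 × 7.00 = 3.28×10⁻⁴ Pa/m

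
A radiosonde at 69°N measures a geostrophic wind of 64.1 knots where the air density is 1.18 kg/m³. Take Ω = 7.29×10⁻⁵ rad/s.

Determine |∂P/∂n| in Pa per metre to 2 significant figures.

Coriolis parameter at 69°N:
f = 2Ω sin φ = 2 × 7.29×10⁻⁵ × sin 69° = 1.36×10⁻⁴ s⁻¹
Wind speed in SI: 64.1 knots = 33.0 m/s
Geostrophic balance rearranged: |∂P/∂n| = f ρ V_g
|∂P/∂n| = 1.36×10⁻⁴ × 1.18 × 33.0 = 5.30×10⁻³ Pa/m

5.3×10⁻³ Pa/m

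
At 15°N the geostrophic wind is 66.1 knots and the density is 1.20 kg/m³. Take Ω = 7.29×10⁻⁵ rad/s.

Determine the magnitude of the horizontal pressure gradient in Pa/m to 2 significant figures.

Coriolis parameter at 15°N:
f = 2Ω sin φ = 2 × 7.29×10⁻⁵ × sin 15° = 3.77×10⁻⁵ s⁻¹
Wind speed in SI: 66.1 knots = 34.0 m/s
Geostrophic balance rearranged: |∂P/∂n| = f ρ V_g
|∂P/∂n| = 3.77×10⁻⁵ × 1.20 × 34.0 = 1.54×10⁻³ Pa/m

1.5×10⁻³ Pa/m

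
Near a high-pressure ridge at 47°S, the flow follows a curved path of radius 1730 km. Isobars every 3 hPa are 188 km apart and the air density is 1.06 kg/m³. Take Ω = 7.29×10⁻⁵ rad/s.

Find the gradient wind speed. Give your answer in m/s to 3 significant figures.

Coriolis parameter at 47°S:
f = 2Ω sin φ = 2 × 7.29×10⁻⁵ × sin 47° = 1.07×10⁻⁴ s⁻¹
Pressure gradient: |∂P/∂n| = 300 Pa / 188000 m = 1.60×10⁻³ Pa/m
Geostrophic speed: V_g = |∂P/∂n|/(fρ) = 1.60×10⁻³/(1.07×10⁻⁴ × 1.06) = 14.1 m/s
Around a high, pressure-gradient force acts outward with centrifugal, so Coriolis balances both:
fV = (1/ρ)|∂P/∂n| + V²/R  →  V² − fR·V + fR·V_g = 0
With fR = 1.07×10⁻⁴ × 1730×10³ m = 184 m/s:
V = [fR − √((fR)² − 4 fR V_g)]/2 = [184 − √(184² − 4×184×14.1)]/2 = 15.4 m/s
Supergeostrophic (V > V_g = 14.1 m/s), as expected around a high.

15.4 m/s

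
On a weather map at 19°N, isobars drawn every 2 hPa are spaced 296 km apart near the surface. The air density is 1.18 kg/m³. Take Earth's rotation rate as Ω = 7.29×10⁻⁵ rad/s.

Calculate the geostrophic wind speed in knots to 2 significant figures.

23 knots

Coriolis parameter at 19°N:
f = 2Ω sin φ = 2 × 7.29×10⁻⁵ × sin 19° = 4.75×10⁻⁵ s⁻¹
Pressure gradient: |∂P/∂n| = 200 Pa / 296000 m = 6.76×10⁻⁴ Pa/m
Geostrophic balance (pressure-gradient force = Coriolis force):
V_g = (1/(fρ)) |∂P/∂n| = 6.76×10⁻⁴ / (4.75×10⁻⁵ × 1.18) = 12.1 m/s
Converting: 12.1 m/s × 1.944 = 23 knots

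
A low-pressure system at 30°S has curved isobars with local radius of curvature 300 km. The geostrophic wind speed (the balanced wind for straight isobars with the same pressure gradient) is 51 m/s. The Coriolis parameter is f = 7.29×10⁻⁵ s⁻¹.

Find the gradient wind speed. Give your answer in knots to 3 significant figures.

47.1 knots

Around a low, centrifugal force acts outward with Coriolis, so pressure-gradient force balances both:
(1/ρ)|∂P/∂n| = fV + V²/R  →  V² + fR·V − fR·V_g = 0
With fR = 7.29×10⁻⁵ × 300×10³ m = 21.9 m/s:
V = [−fR + √((fR)² + 4 fR V_g)]/2 = [−21.9 + √(21.9² + 4×21.9×51)]/2 = 24.2 m/s
Subgeostrophic (V < V_g = 51 m/s), as expected around a low.
Converting: 24.2 m/s × 1.944 = 47.1 knots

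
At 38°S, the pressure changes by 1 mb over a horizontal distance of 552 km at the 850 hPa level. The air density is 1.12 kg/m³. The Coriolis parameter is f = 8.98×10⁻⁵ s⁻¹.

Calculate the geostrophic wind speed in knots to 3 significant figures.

3.50 knots

Pressure gradient: |∂P/∂n| = 100 Pa / 552000 m = 1.81×10⁻⁴ Pa/m
Geostrophic balance (pressure-gradient force = Coriolis force):
V_g = (1/(fρ)) |∂P/∂n| = 1.81×10⁻⁴ / (8.98×10⁻⁵ × 1.12) = 1.80 m/s
Converting: 1.80 m/s × 1.944 = 3.50 knots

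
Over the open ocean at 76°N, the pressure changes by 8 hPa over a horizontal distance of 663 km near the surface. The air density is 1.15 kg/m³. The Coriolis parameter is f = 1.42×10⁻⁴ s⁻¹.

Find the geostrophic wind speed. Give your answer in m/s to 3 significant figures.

Pressure gradient: |∂P/∂n| = 800 Pa / 663000 m = 1.21×10⁻³ Pa/m
Geostrophic balance (pressure-gradient force = Coriolis force):
V_g = (1/(fρ)) |∂P/∂n| = 1.21×10⁻³ / (1.42×10⁻⁴ × 1.15) = 7.39 m/s

7.39 m/s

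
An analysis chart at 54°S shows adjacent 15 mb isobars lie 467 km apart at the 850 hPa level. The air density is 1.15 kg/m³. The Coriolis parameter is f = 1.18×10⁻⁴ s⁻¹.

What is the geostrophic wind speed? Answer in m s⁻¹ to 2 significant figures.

Pressure gradient: |∂P/∂n| = 1500 Pa / 467000 m = 3.21×10⁻³ Pa/m
Geostrophic balance (pressure-gradient force = Coriolis force):
V_g = (1/(fρ)) |∂P/∂n| = 3.21×10⁻³ / (1.18×10⁻⁴ × 1.15) = 23.7 m/s

24 m s⁻¹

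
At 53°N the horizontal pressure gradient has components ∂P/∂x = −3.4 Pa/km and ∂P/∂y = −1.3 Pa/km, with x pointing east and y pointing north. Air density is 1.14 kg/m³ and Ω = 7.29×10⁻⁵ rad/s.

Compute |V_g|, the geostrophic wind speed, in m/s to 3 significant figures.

Coriolis parameter at 53°N:
f = 2Ω sin φ = 2 × 7.29×10⁻⁵ × sin 53° = 1.16×10⁻⁴ s⁻¹
Component geostrophic relations (x east, y north):
u_g = −(1/(fρ)) ∂P/∂y,  v_g = (1/(fρ)) ∂P/∂x
u_g = −(−1.3×10⁻³)/(1.16×10⁻⁴ × 1.14) = 9.79 m/s;  v_g = (−3.4×10⁻³)/(1.16×10⁻⁴ × 1.14) = −25.6 m/s
|V_g| = √(u_g² + v_g²) = 27.4 m/s

27.4 m/s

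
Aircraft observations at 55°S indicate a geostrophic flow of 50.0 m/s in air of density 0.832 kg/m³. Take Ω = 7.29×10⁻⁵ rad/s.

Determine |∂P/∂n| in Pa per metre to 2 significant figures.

Coriolis parameter at 55°S:
f = 2Ω sin φ = 2 × 7.29×10⁻⁵ × sin 55° = 1.19×10⁻⁴ s⁻¹
Geostrophic balance rearranged: |∂P/∂n| = f ρ V_g
|∂P/∂n| = 1.19×10⁻⁴ × 0.832 × 50.0 = 4.97×10⁻³ Pa/m

5.0×10⁻³ Pa/m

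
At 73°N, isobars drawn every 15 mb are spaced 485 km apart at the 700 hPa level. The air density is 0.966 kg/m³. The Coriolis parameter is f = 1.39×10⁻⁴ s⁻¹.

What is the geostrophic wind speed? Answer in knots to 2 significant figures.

Pressure gradient: |∂P/∂n| = 1500 Pa / 485000 m = 3.09×10⁻³ Pa/m
Geostrophic balance (pressure-gradient force = Coriolis force):
V_g = (1/(fρ)) |∂P/∂n| = 3.09×10⁻³ / (1.39×10⁻⁴ × 0.966) = 23.0 m/s
Converting: 23.0 m/s × 1.944 = 45 knots

45 knots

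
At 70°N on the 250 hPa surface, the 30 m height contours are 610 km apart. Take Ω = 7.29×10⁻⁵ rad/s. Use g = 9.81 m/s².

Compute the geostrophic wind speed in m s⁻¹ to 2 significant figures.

Coriolis parameter at 70°N:
f = 2Ω sin φ = 2 × 7.29×10⁻⁵ × sin 70° = 1.37×10⁻⁴ s⁻¹
Height gradient: |∂Z/∂n| = 30 m / 610000 m = 4.92×10⁻⁵
On a pressure surface, geostrophic balance gives V_g = (g/f)|∂Z/∂n|:
V_g = 9.81 × 4.92×10⁻⁵ / 1.37×10⁻⁴ = 3.52 m/s

3.5 m s⁻¹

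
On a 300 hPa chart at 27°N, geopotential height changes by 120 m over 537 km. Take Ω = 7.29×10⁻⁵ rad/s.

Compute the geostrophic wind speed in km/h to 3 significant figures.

119 km/h

Coriolis parameter at 27°N:
f = 2Ω sin φ = 2 × 7.29×10⁻⁵ × sin 27° = 6.62×10⁻⁵ s⁻¹
Height gradient: |∂Z/∂n| = 120 m / 537000 m = 2.23×10⁻⁴
On a pressure surface, geostrophic balance gives V_g = (g/f)|∂Z/∂n|:
V_g = 9.81 × 2.23×10⁻⁴ / 6.62×10⁻⁵ = 33.1 m/s
Converting: 33.1 m/s × 3.6 = 119 km/h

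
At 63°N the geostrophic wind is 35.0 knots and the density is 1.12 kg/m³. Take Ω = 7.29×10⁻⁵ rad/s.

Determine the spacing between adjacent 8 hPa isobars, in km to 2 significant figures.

310 km

Coriolis parameter at 63°N:
f = 2Ω sin φ = 2 × 7.29×10⁻⁵ × sin 63° = 1.30×10⁻⁴ s⁻¹
Wind speed in SI: 35.0 knots = 18.0 m/s
Geostrophic balance rearranged: |∂P/∂n| = f ρ V_g
|∂P/∂n| = 1.30×10⁻⁴ × 1.12 × 18.0 = 2.62×10⁻³ Pa/m
Isobar spacing: Δn = ΔP/|∂P/∂n| = 800 Pa / 2.62×10⁻³ Pa/m = 305371 m ≈ 310 km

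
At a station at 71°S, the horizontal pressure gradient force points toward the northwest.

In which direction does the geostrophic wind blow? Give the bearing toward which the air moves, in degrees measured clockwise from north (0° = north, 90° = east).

225°

The pressure-gradient force points toward the northwest (bearing 315°).
Geostrophic balance: in the Southern Hemisphere the Coriolis force deflects motion to the left, so the geostrophic wind blows 90° to the left of the pressure-gradient force (low pressure on the right).
Rotating 315° by 90° counterclockwise gives 225° — the wind blows toward the southwest.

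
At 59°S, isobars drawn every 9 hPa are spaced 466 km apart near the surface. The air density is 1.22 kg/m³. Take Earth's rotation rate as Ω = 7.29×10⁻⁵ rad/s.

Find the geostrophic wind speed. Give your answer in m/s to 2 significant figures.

Coriolis parameter at 59°S:
f = 2Ω sin φ = 2 × 7.29×10⁻⁵ × sin 59° = 1.25×10⁻⁴ s⁻¹
Pressure gradient: |∂P/∂n| = 900 Pa / 466000 m = 1.93×10⁻³ Pa/m
Geostrophic balance (pressure-gradient force = Coriolis force):
V_g = (1/(fρ)) |∂P/∂n| = 1.93×10⁻³ / (1.25×10⁻⁴ × 1.22) = 12.7 m/s

13 m/s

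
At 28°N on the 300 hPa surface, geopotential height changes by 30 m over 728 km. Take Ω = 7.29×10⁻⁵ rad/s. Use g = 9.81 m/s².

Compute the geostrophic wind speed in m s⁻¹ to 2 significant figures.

Coriolis parameter at 28°N:
f = 2Ω sin φ = 2 × 7.29×10⁻⁵ × sin 28° = 6.84×10⁻⁵ s⁻¹
Height gradient: |∂Z/∂n| = 30 m / 728000 m = 4.12×10⁻⁵
On a pressure surface, geostrophic balance gives V_g = (g/f)|∂Z/∂n|:
V_g = 9.81 × 4.12×10⁻⁵ / 6.84×10⁻⁵ = 5.91 m/s

5.9 m s⁻¹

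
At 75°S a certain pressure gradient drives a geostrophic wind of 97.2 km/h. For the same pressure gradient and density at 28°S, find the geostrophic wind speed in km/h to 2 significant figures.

With the same pressure gradient and density, V_g ∝ 1/f ∝ 1/sin φ.
V₂ = V₁ · sin φ₁ / sin φ₂ = 97.2 × sin 75° / sin 28°
V₂ = 97.2 × 0.9659/0.4695 = 200 km/h

200 km/h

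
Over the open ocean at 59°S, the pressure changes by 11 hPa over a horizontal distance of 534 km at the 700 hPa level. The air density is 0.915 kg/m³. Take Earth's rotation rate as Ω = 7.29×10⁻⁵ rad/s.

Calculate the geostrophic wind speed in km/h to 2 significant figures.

65 km/h

Coriolis parameter at 59°S:
f = 2Ω sin φ = 2 × 7.29×10⁻⁵ × sin 59° = 1.25×10⁻⁴ s⁻¹
Pressure gradient: |∂P/∂n| = 1100 Pa / 534000 m = 2.06×10⁻³ Pa/m
Geostrophic balance (pressure-gradient force = Coriolis force):
V_g = (1/(fρ)) |∂P/∂n| = 2.06×10⁻³ / (1.25×10⁻⁴ × 0.915) = 18.0 m/s
Converting: 18.0 m/s × 3.6 = 65 km/h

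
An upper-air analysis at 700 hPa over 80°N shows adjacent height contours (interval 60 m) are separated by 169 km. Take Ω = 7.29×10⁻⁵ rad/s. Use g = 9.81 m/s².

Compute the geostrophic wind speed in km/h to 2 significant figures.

87 km/h

Coriolis parameter at 80°N:
f = 2Ω sin φ = 2 × 7.29×10⁻⁵ × sin 80° = 1.44×10⁻⁴ s⁻¹
Height gradient: |∂Z/∂n| = 60 m / 169000 m = 3.55×10⁻⁴
On a pressure surface, geostrophic balance gives V_g = (g/f)|∂Z/∂n|:
V_g = 9.81 × 3.55×10⁻⁴ / 1.44×10⁻⁴ = 24.3 m/s
Converting: 24.3 m/s × 3.6 = 87 km/h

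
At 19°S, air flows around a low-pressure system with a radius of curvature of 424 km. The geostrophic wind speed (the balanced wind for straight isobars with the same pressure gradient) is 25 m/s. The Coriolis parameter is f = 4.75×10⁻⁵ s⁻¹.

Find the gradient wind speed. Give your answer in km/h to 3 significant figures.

52.3 km/h

Around a low, centrifugal force acts outward with Coriolis, so pressure-gradient force balances both:
(1/ρ)|∂P/∂n| = fV + V²/R  →  V² + fR·V − fR·V_g = 0
With fR = 4.75×10⁻⁵ × 424×10³ m = 20.1 m/s:
V = [−fR + √((fR)² + 4 fR V_g)]/2 = [−20.1 + √(20.1² + 4×20.1×25)]/2 = 14.5 m/s
Subgeostrophic (V < V_g = 25 m/s), as expected around a low.
Converting: 14.5 m/s × 3.6 = 52.3 km/h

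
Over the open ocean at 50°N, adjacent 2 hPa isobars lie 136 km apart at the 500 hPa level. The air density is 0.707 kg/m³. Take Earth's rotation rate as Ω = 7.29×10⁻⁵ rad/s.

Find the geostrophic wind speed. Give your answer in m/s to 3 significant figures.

18.6 m/s

Coriolis parameter at 50°N:
f = 2Ω sin φ = 2 × 7.29×10⁻⁵ × sin 50° = 1.12×10⁻⁴ s⁻¹
Pressure gradient: |∂P/∂n| = 200 Pa / 136000 m = 1.47×10⁻³ Pa/m
Geostrophic balance (pressure-gradient force = Coriolis force):
V_g = (1/(fρ)) |∂P/∂n| = 1.47×10⁻³ / (1.12×10⁻⁴ × 0.707) = 18.6 m/s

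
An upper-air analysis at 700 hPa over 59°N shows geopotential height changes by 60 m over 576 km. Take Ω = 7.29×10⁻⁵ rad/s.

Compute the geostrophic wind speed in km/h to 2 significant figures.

Coriolis parameter at 59°N:
f = 2Ω sin φ = 2 × 7.29×10⁻⁵ × sin 59° = 1.25×10⁻⁴ s⁻¹
Height gradient: |∂Z/∂n| = 60 m / 576000 m = 1.04×10⁻⁴
On a pressure surface, geostrophic balance gives V_g = (g/f)|∂Z/∂n|:
V_g = 9.81 × 1.04×10⁻⁴ / 1.25×10⁻⁴ = 8.18 m/s
Converting: 8.18 m/s × 3.6 = 29 km/h

29 km/h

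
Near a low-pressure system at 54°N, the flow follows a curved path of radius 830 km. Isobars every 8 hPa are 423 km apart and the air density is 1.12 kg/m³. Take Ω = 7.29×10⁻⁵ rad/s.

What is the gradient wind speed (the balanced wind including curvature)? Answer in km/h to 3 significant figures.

Coriolis parameter at 54°N:
f = 2Ω sin φ = 2 × 7.29×10⁻⁵ × sin 54° = 1.18×10⁻⁴ s⁻¹
Pressure gradient: |∂P/∂n| = 800 Pa / 423000 m = 1.89×10⁻³ Pa/m
Geostrophic speed: V_g = |∂P/∂n|/(fρ) = 1.89×10⁻³/(1.18×10⁻⁴ × 1.12) = 14.3 m/s
Around a low, centrifugal force acts outward with Coriolis, so pressure-gradient force balances both:
(1/ρ)|∂P/∂n| = fV + V²/R  →  V² + fR·V − fR·V_g = 0
With fR = 1.18×10⁻⁴ × 830×10³ m = 97.9 m/s:
V = [−fR + √((fR)² + 4 fR V_g)]/2 = [−97.9 + √(97.9² + 4×97.9×14.3)]/2 = 12.7 m/s
Subgeostrophic (V < V_g = 14.3 m/s), as expected around a low.
Converting: 12.7 m/s × 3.6 = 45.6 km/h

45.6 km/h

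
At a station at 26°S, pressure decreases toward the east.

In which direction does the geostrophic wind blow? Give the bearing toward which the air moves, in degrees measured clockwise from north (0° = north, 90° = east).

000°

The pressure-gradient force points toward the east (bearing 090°).
Geostrophic balance: in the Southern Hemisphere the Coriolis force deflects motion to the left, so the geostrophic wind blows 90° to the left of the pressure-gradient force (low pressure on the right).
Rotating 090° by 90° counterclockwise gives 000° — the wind blows toward the north.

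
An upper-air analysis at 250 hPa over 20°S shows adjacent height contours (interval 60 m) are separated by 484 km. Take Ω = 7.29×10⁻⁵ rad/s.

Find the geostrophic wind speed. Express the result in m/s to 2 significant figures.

24 m/s

Coriolis parameter at 20°S:
f = 2Ω sin φ = 2 × 7.29×10⁻⁵ × sin 20° = 4.99×10⁻⁵ s⁻¹
Height gradient: |∂Z/∂n| = 60 m / 484000 m = 1.24×10⁻⁴
On a pressure surface, geostrophic balance gives V_g = (g/f)|∂Z/∂n|:
V_g = 9.81 × 1.24×10⁻⁴ / 4.99×10⁻⁵ = 24.4 m/s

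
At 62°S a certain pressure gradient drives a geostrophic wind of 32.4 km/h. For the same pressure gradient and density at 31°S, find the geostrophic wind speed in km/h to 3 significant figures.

55.5 km/h

With the same pressure gradient and density, V_g ∝ 1/f ∝ 1/sin φ.
V₂ = V₁ · sin φ₁ / sin φ₂ = 32.4 × sin 62° / sin 31°
V₂ = 32.4 × 0.8829/0.5150 = 55.5 km/h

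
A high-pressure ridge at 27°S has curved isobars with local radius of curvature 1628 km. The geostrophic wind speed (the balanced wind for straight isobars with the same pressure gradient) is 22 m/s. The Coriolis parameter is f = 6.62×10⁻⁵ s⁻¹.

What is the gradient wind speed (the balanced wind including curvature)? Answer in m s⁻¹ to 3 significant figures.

Around a high, pressure-gradient force acts outward with centrifugal, so Coriolis balances both:
fV = (1/ρ)|∂P/∂n| + V²/R  →  V² − fR·V + fR·V_g = 0
With fR = 6.62×10⁻⁵ × 1628×10³ m = 108 m/s:
V = [fR − √((fR)² − 4 fR V_g)]/2 = [108 − √(108² − 4×108×22)]/2 = 30.8 m/s
Supergeostrophic (V > V_g = 22 m/s), as expected around a high.

30.8 m s⁻¹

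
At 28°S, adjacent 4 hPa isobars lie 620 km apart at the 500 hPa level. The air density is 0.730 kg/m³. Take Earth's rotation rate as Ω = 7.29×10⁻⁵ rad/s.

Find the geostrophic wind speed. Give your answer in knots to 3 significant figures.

Coriolis parameter at 28°S:
f = 2Ω sin φ = 2 × 7.29×10⁻⁵ × sin 28° = 6.84×10⁻⁵ s⁻¹
Pressure gradient: |∂P/∂n| = 400 Pa / 620000 m = 6.45×10⁻⁴ Pa/m
Geostrophic balance (pressure-gradient force = Coriolis force):
V_g = (1/(fρ)) |∂P/∂n| = 6.45×10⁻⁴ / (6.84×10⁻⁵ × 0.730) = 12.9 m/s
Converting: 12.9 m/s × 1.944 = 25.1 knots

25.1 knots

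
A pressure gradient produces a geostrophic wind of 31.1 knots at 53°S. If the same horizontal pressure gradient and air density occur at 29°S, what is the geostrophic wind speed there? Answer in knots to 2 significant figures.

With the same pressure gradient and density, V_g ∝ 1/f ∝ 1/sin φ.
V₂ = V₁ · sin φ₁ / sin φ₂ = 31.1 × sin 53° / sin 29°
V₂ = 31.1 × 0.7986/0.4848 = 51 knots

51 knots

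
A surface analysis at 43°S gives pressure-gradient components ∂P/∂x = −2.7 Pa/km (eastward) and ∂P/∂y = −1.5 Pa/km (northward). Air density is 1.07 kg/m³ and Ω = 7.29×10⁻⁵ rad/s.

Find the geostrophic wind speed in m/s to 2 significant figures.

Coriolis parameter at 43°S:
f = 2Ω sin φ = 2 × 7.29×10⁻⁵ × sin 43° = 9.94×10⁻⁵ s⁻¹
In the Southern Hemisphere f is negative: f = −9.94×10⁻⁵ s⁻¹.
Component geostrophic relations (x east, y north):
u_g = −(1/(fρ)) ∂P/∂y,  v_g = (1/(fρ)) ∂P/∂x
u_g = −(−1.5×10⁻³)/(−9.94×10⁻⁵ × 1.07) = −14.1 m/s;  v_g = (−2.7×10⁻³)/(−9.94×10⁻⁵ × 1.07) = 25.4 m/s
|V_g| = √(u_g² + v_g²) = 29.0 m/s

29 m/s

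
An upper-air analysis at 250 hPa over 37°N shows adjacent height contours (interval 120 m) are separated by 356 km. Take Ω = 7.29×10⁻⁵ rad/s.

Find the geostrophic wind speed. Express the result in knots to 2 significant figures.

Coriolis parameter at 37°N:
f = 2Ω sin φ = 2 × 7.29×10⁻⁵ × sin 37° = 8.77×10⁻⁵ s⁻¹
Height gradient: |∂Z/∂n| = 120 m / 356000 m = 3.37×10⁻⁴
On a pressure surface, geostrophic balance gives V_g = (g/f)|∂Z/∂n|:
V_g = 9.81 × 3.37×10⁻⁴ / 8.77×10⁻⁵ = 37.7 m/s
Converting: 37.7 m/s × 1.944 = 73 knots

73 knots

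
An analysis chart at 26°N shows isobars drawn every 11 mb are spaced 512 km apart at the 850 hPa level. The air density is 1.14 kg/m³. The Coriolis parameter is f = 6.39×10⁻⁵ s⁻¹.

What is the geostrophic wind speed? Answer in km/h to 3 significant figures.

Pressure gradient: |∂P/∂n| = 1100 Pa / 512000 m = 2.15×10⁻³ Pa/m
Geostrophic balance (pressure-gradient force = Coriolis force):
V_g = (1/(fρ)) |∂P/∂n| = 2.15×10⁻³ / (6.39×10⁻⁵ × 1.14) = 29.5 m/s
Converting: 29.5 m/s × 3.6 = 106 km/h

106 km/h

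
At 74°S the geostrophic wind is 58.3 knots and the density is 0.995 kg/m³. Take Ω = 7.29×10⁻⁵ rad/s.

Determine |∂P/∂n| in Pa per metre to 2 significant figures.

Coriolis parameter at 74°S:
f = 2Ω sin φ = 2 × 7.29×10⁻⁵ × sin 74° = 1.40×10⁻⁴ s⁻¹
Wind speed in SI: 58.3 knots = 30.0 m/s
Geostrophic balance rearranged: |∂P/∂n| = f ρ V_g
|∂P/∂n| = 1.40×10⁻⁴ × 0.995 × 30.0 = 4.18×10⁻³ Pa/m

4.2×10⁻³ Pa/m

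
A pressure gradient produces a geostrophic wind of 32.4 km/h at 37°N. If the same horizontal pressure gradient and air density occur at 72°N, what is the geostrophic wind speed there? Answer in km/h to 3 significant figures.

20.5 km/h

With the same pressure gradient and density, V_g ∝ 1/f ∝ 1/sin φ.
V₂ = V₁ · sin φ₁ / sin φ₂ = 32.4 × sin 37° / sin 72°
V₂ = 32.4 × 0.6018/0.9511 = 20.5 km/h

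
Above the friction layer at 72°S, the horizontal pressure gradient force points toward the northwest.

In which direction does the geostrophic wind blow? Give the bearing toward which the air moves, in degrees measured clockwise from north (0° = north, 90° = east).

The pressure-gradient force points toward the northwest (bearing 315°).
Geostrophic balance: in the Southern Hemisphere the Coriolis force deflects motion to the left, so the geostrophic wind blows 90° to the left of the pressure-gradient force (low pressure on the right).
Rotating 315° by 90° counterclockwise gives 225° — the wind blows toward the southwest.

225°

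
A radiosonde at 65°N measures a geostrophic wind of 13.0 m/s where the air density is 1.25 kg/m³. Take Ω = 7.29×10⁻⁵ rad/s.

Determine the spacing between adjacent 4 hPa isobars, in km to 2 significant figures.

Coriolis parameter at 65°N:
f = 2Ω sin φ = 2 × 7.29×10⁻⁵ × sin 65° = 1.32×10⁻⁴ s⁻¹
Geostrophic balance rearranged: |∂P/∂n| = f ρ V_g
|∂P/∂n| = 1.32×10⁻⁴ × 1.25 × 13.0 = 2.15×10⁻³ Pa/m
Isobar spacing: Δn = ΔP/|∂P/∂n| = 400 Pa / 2.15×10⁻³ Pa/m = 186283 m ≈ 190 km

190 km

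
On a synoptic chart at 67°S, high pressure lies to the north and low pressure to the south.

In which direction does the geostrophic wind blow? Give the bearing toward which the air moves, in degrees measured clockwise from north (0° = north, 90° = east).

090°

The pressure-gradient force points toward the south (bearing 180°).
Geostrophic balance: in the Southern Hemisphere the Coriolis force deflects motion to the left, so the geostrophic wind blows 90° to the left of the pressure-gradient force (low pressure on the right).
Rotating 180° by 90° counterclockwise gives 090° — the wind blows toward the east.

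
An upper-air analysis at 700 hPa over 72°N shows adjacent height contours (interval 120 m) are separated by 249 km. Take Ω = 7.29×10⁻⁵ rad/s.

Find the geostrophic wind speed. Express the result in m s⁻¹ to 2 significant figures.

34 m s⁻¹

Coriolis parameter at 72°N:
f = 2Ω sin φ = 2 × 7.29×10⁻⁵ × sin 72° = 1.39×10⁻⁴ s⁻¹
Height gradient: |∂Z/∂n| = 120 m / 249000 m = 4.82×10⁻⁴
On a pressure surface, geostrophic balance gives V_g = (g/f)|∂Z/∂n|:
V_g = 9.81 × 4.82×10⁻⁴ / 1.39×10⁻⁴ = 34.1 m/s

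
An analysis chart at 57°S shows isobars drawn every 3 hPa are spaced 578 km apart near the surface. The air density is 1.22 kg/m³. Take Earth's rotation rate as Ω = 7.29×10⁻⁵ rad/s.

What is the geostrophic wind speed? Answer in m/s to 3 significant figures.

Coriolis parameter at 57°S:
f = 2Ω sin φ = 2 × 7.29×10⁻⁵ × sin 57° = 1.22×10⁻⁴ s⁻¹
Pressure gradient: |∂P/∂n| = 300 Pa / 578000 m = 5.19×10⁻⁴ Pa/m
Geostrophic balance (pressure-gradient force = Coriolis force):
V_g = (1/(fρ)) |∂P/∂n| = 5.19×10⁻⁴ / (1.22×10⁻⁴ × 1.22) = 3.48 m/s

3.48 m/s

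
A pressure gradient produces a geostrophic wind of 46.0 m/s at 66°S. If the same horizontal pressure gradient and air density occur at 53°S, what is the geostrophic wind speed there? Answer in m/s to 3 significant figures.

With the same pressure gradient and density, V_g ∝ 1/f ∝ 1/sin φ.
V₂ = V₁ · sin φ₁ / sin φ₂ = 46.0 × sin 66° / sin 53°
V₂ = 46.0 × 0.9135/0.7986 = 52.6 m/s

52.6 m/s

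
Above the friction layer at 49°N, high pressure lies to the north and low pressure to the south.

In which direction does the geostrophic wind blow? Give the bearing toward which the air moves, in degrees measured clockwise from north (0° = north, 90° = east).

The pressure-gradient force points toward the south (bearing 180°).
Geostrophic balance: in the Northern Hemisphere the Coriolis force deflects motion to the right, so the geostrophic wind blows 90° to the right of the pressure-gradient force (low pressure on the left).
Rotating 180° by 90° clockwise gives 270° — the wind blows toward the west.

270°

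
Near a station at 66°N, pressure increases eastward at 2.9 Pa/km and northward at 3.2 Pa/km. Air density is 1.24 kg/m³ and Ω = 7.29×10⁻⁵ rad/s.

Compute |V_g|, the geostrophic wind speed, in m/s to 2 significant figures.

Coriolis parameter at 66°N:
f = 2Ω sin φ = 2 × 7.29×10⁻⁵ × sin 66° = 1.33×10⁻⁴ s⁻¹
Component geostrophic relations (x east, y north):
u_g = −(1/(fρ)) ∂P/∂y,  v_g = (1/(fρ)) ∂P/∂x
u_g = −(3.2×10⁻³)/(1.33×10⁻⁴ × 1.24) = −19.4 m/s;  v_g = (2.9×10⁻³)/(1.33×10⁻⁴ × 1.24) = 17.6 m/s
|V_g| = √(u_g² + v_g²) = 26.1 m/s

26 m/s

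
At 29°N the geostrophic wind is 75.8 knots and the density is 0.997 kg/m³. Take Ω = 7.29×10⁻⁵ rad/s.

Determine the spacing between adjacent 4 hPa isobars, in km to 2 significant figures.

150 km

Coriolis parameter at 29°N:
f = 2Ω sin φ = 2 × 7.29×10⁻⁵ × sin 29° = 7.07×10⁻⁵ s⁻¹
Wind speed in SI: 75.8 knots = 39.0 m/s
Geostrophic balance rearranged: |∂P/∂n| = f ρ V_g
|∂P/∂n| = 7.07×10⁻⁵ × 0.997 × 39.0 = 2.75×10⁻³ Pa/m
Isobar spacing: Δn = ΔP/|∂P/∂n| = 400 Pa / 2.75×10⁻³ Pa/m = 145556 m ≈ 150 km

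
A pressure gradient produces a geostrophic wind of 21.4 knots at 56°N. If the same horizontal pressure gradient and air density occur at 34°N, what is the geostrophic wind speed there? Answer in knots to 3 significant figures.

31.7 knots

With the same pressure gradient and density, V_g ∝ 1/f ∝ 1/sin φ.
V₂ = V₁ · sin φ₁ / sin φ₂ = 21.4 × sin 56° / sin 34°
V₂ = 21.4 × 0.8290/0.5592 = 31.7 knots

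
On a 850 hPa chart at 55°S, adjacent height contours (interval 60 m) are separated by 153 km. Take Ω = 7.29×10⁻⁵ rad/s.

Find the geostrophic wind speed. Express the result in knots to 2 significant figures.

Coriolis parameter at 55°S:
f = 2Ω sin φ = 2 × 7.29×10⁻⁵ × sin 55° = 1.19×10⁻⁴ s⁻¹
Height gradient: |∂Z/∂n| = 60 m / 153000 m = 3.92×10⁻⁴
On a pressure surface, geostrophic balance gives V_g = (g/f)|∂Z/∂n|:
V_g = 9.81 × 3.92×10⁻⁴ / 1.19×10⁻⁴ = 32.2 m/s
Converting: 32.2 m/s × 1.944 = 63 knots

63 knots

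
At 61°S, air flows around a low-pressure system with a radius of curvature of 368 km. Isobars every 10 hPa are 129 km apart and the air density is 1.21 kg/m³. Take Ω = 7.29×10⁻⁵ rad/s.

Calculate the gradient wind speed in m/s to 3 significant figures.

Coriolis parameter at 61°S:
f = 2Ω sin φ = 2 × 7.29×10⁻⁵ × sin 61° = 1.28×10⁻⁴ s⁻¹
Pressure gradient: |∂P/∂n| = 1000 Pa / 129000 m = 7.75×10⁻³ Pa/m
Geostrophic speed: V_g = |∂P/∂n|/(fρ) = 7.75×10⁻³/(1.28×10⁻⁴ × 1.21) = 50.2 m/s
Around a low, centrifugal force acts outward with Coriolis, so pressure-gradient force balances both:
(1/ρ)|∂P/∂n| = fV + V²/R  →  V² + fR·V − fR·V_g = 0
With fR = 1.28×10⁻⁴ × 368×10³ m = 46.9 m/s:
V = [−fR + √((fR)² + 4 fR V_g)]/2 = [−46.9 + √(46.9² + 4×46.9×50.2)]/2 = 30.5 m/s
Subgeostrophic (V < V_g = 50.2 m/s), as expected around a low.

30.5 m/s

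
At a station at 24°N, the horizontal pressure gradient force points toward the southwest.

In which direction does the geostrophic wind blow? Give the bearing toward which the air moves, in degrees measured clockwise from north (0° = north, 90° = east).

The pressure-gradient force points toward the southwest (bearing 225°).
Geostrophic balance: in the Northern Hemisphere the Coriolis force deflects motion to the right, so the geostrophic wind blows 90° to the right of the pressure-gradient force (low pressure on the left).
Rotating 225° by 90° clockwise gives 315° — the wind blows toward the northwest.

315°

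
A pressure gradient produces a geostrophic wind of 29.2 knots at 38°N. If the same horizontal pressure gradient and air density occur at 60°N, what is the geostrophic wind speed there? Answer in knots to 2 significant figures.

21 knots

With the same pressure gradient and density, V_g ∝ 1/f ∝ 1/sin φ.
V₂ = V₁ · sin φ₁ / sin φ₂ = 29.2 × sin 38° / sin 60°
V₂ = 29.2 × 0.6157/0.8660 = 21 knots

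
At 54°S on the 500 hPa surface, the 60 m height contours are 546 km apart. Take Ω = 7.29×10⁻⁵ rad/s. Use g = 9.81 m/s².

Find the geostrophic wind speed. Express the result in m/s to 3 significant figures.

9.14 m/s

Coriolis parameter at 54°S:
f = 2Ω sin φ = 2 × 7.29×10⁻⁵ × sin 54° = 1.18×10⁻⁴ s⁻¹
Height gradient: |∂Z/∂n| = 60 m / 546000 m = 1.10×10⁻⁴
On a pressure surface, geostrophic balance gives V_g = (g/f)|∂Z/∂n|:
V_g = 9.81 × 1.10×10⁻⁴ / 1.18×10⁻⁴ = 9.14 m/s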